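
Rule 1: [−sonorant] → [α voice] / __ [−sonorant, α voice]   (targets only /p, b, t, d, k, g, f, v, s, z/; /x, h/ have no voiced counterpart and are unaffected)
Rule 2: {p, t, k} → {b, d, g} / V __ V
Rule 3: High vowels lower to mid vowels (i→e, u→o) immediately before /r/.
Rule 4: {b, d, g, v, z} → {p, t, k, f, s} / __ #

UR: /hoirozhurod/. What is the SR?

Rule 1 (regressive voicing assimilation): /z/ precedes the voiceless obstruent /h/, so it devoices to [s] by assimilation. /hoirozhurod/ → hoiroshurod.
Rule 2 (intervocalic voicing): no segment meets the environment; /hoiroshurod/ is unchanged.
Rule 3 (pre-rhotic lowering): /i/ is a high vowel immediately before /r/, so it lowers to [e]. /u/ is a high vowel immediately before /r/, so it lowers to [o]. /hoiroshurod/ → hoeroshorod.
Rule 4 (final devoicing): /d/ is a voiced obstruent in word-final position, so it devoices to [t]. /hoeroshorod/ → hoeroshorot.

hoeroshorot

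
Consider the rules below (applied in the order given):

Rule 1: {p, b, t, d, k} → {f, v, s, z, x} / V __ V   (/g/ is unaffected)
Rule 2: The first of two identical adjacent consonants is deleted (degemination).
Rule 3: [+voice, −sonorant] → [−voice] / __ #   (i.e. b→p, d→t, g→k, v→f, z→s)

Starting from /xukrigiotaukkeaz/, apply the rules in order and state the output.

Rule 1 (intervocalic spirantization): /t/ is a stop between vowels /o/ and /a/, so it spirantizes to the fricative [s]. /xukrigiotaukkeaz/ → xukrigiosaukkeaz.
Rule 2 (degemination): /kk/ is a geminate; the first /k/ deletes. /xukrigiosaukkeaz/ → xukrigiosaukeaz.
Rule 3 (final devoicing): /z/ is a voiced obstruent in word-final position, so it devoices to [s]. /xukrigiosaukeaz/ → xukrigiosaukeas.

xukrigiosaukeas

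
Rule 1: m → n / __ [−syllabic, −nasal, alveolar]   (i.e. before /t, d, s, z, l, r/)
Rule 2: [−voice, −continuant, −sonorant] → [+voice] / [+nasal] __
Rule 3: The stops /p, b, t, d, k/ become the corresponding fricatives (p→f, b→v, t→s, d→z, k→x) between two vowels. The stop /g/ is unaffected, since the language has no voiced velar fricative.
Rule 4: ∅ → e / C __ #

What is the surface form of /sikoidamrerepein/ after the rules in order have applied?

sixoizanrerefeine

Rule 1 (nasal place assimilation): /m/ precedes the alveolar consonant /r/, so it assimilates in place to [n]. /sikoidamrerepein/ → sikoidanrerepein.
Rule 2 (post-nasal voicing): no segment meets the environment; /sikoidanrerepein/ is unchanged.
Rule 3 (intervocalic spirantization): /k/ is a stop between vowels /i/ and /o/, so it spirantizes to the fricative [x]. /d/ is a stop between vowels /i/ and /a/, so it spirantizes to the fricative [z]. /p/ is a stop between vowels /e/ and /e/, so it spirantizes to the fricative [f]. /sikoidanrerepein/ → sixoizanrerefein.
Rule 4 (final e-epenthesis): the form ends in the consonant /n/, so [e] is inserted word-finally. /sixoizanrerefein/ → sixoizanrerefeine.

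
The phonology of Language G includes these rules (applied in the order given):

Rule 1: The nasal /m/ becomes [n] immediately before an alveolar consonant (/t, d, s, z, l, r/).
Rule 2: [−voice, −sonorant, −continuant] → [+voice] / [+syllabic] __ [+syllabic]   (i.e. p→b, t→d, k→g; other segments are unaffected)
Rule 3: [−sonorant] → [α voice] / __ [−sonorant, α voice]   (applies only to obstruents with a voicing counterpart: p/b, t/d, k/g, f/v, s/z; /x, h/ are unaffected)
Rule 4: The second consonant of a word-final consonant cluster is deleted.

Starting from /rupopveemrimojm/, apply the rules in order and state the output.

Rule 1 (nasal place assimilation): /m/ precedes the alveolar consonant /r/, so it assimilates in place to [n]. /rupopveemrimojm/ → rupopveenrimojm.
Rule 2 (intervocalic voicing): /p/ is a voiceless stop between vowels /u/ and /o/, so it voices to [b]. /rupopveenrimojm/ → rubopveenrimojm.
Rule 3 (regressive voicing assimilation): /p/ precedes the voiced obstruent /v/, so it voices to [b] by assimilation. /rubopveenrimojm/ → rubobveenrimojm.
Rule 4 (final cluster simplification): /m/ is the second consonant of a word-final cluster /jm/, so it deletes. /rubobveenrimojm/ → rubobveenrimoj.

rubobveenrimoj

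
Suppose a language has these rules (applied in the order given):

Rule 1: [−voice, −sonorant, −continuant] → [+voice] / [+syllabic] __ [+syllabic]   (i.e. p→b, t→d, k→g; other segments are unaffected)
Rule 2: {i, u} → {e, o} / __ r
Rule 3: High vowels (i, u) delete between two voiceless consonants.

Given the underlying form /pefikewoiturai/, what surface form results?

pefigewoidorai

Rule 1 (intervocalic voicing): /k/ is a voiceless stop between vowels /i/ and /e/, so it voices to [g]. /t/ is a voiceless stop between vowels /i/ and /u/, so it voices to [d]. /pefikewoiturai/ → pefigewoidurai.
Rule 2 (pre-rhotic lowering): /u/ is a high vowel immediately before /r/, so it lowers to [o]. /pefigewoidurai/ → pefigewoidorai.
Rule 3 (high vowel syncope): no segment meets the environment; /pefigewoidorai/ is unchanged.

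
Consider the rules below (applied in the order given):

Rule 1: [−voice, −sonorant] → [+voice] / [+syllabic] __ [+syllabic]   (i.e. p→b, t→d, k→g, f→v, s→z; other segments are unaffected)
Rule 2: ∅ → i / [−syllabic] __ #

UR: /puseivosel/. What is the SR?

Rule 1 (intervocalic voicing): /s/ is a voiceless obstruent between vowels /u/ and /e/, so it voices to [z]. /s/ is a voiceless obstruent between vowels /o/ and /e/, so it voices to [z]. /puseivosel/ → puzeivozel.
Rule 2 (final i-epenthesis): the form ends in the consonant /l/, so [i] is inserted word-finally. /puzeivozel/ → puzeivozeli.

puzeivozeli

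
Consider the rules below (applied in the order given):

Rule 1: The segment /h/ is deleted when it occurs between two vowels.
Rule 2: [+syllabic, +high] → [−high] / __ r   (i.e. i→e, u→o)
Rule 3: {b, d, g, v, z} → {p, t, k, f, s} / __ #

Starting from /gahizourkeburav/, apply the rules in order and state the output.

gaizoorkeboraf

Rule 1 (intervocalic h-deletion): /h/ occurs between vowels /a/ and /i/, so it deletes. /gahizourkeburav/ → gaizourkeburav.
Rule 2 (pre-rhotic lowering): /u/ is a high vowel immediately before /r/, so it lowers to [o]. /u/ is a high vowel immediately before /r/, so it lowers to [o]. /gaizourkeburav/ → gaizoorkeborav.
Rule 3 (final devoicing): /v/ is a voiced obstruent in word-final position, so it devoices to [f]. /gaizoorkeborav/ → gaizoorkeboraf.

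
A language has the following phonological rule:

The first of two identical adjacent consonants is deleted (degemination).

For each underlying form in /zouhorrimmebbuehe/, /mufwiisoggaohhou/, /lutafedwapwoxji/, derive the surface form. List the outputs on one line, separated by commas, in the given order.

zouhorimebuehe, mufwiisogaohou, lutafedwapwoxji

/zouhorrimmebbuehe/: /rr/ is a geminate; the first /r/ deletes. /mm/ is a geminate; the first /m/ deletes. /bb/ is a geminate; the first /b/ deletes. → [zouhorimebuehe].
/mufwiisoggaohhou/: /gg/ is a geminate; the first /g/ deletes. /hh/ is a geminate; the first /h/ deletes. → [mufwiisogaohou].
/lutafedwapwoxji/: the rule's environment is not met; surfaces unchanged as [lutafedwapwoxji].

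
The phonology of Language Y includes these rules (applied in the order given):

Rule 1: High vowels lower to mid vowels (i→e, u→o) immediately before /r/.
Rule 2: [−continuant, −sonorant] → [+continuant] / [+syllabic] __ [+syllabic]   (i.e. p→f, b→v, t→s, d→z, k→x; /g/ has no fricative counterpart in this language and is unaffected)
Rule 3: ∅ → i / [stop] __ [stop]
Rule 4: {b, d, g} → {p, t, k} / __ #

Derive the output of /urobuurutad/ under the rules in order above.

orovuorusat

Rule 1 (pre-rhotic lowering): /u/ is a high vowel immediately before /r/, so it lowers to [o]. /u/ is a high vowel immediately before /r/, so it lowers to [o]. /urobuurutad/ → orobuorutad.
Rule 2 (intervocalic spirantization): /b/ is a stop between vowels /o/ and /u/, so it spirantizes to the fricative [v]. /t/ is a stop between vowels /u/ and /a/, so it spirantizes to the fricative [s]. /orobuorutad/ → orovuorusad.
Rule 3 (stop-cluster i-epenthesis): no segment meets the environment; /orovuorusad/ is unchanged.
Rule 4 (final devoicing): /d/ is a voiced stop in word-final position, so it devoices to [t]. /orovuorusad/ → orovuorusat.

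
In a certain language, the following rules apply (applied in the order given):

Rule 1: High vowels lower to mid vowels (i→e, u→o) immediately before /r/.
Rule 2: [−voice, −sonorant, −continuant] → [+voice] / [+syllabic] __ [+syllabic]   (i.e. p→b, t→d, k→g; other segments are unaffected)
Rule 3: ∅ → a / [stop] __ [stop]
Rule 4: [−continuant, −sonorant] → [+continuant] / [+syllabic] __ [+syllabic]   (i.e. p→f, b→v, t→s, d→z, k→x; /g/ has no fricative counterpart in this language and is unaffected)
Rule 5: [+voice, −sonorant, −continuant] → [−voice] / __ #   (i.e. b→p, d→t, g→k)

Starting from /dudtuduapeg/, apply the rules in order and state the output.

Rule 1 (pre-rhotic lowering): no segment meets the environment; /dudtuduapeg/ is unchanged.
Rule 2 (intervocalic voicing): /p/ is a voiceless stop between vowels /a/ and /e/, so it voices to [b]. /dudtuduapeg/ → dudtuduabeg.
Rule 3 (stop-cluster a-epenthesis): /d/ and /t/ form a stop–stop cluster, so [a] is inserted between them. /dudtuduabeg/ → dudatuduabeg.
Rule 4 (intervocalic spirantization): /d/ is a stop between vowels /u/ and /a/, so it spirantizes to the fricative [z]. /t/ is a stop between vowels /a/ and /u/, so it spirantizes to the fricative [s]. /d/ is a stop between vowels /u/ and /u/, so it spirantizes to the fricative [z]. /b/ is a stop between vowels /a/ and /e/, so it spirantizes to the fricative [v]. /dudatuduabeg/ → duzasuzuaveg.
Rule 5 (final devoicing): /g/ is a voiced stop in word-final position, so it devoices to [k]. /duzasuzuaveg/ → duzasuzuavek.

duzasuzuavek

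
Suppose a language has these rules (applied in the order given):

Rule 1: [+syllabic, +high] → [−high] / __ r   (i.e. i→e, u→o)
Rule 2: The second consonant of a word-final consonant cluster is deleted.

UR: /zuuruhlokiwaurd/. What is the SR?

Rule 1 (pre-rhotic lowering): /u/ is a high vowel immediately before /r/, so it lowers to [o]. /u/ is a high vowel immediately before /r/, so it lowers to [o]. /zuuruhlokiwaurd/ → zuoruhlokiwaord.
Rule 2 (final cluster simplification): /d/ is the second consonant of a word-final cluster /rd/, so it deletes. /zuoruhlokiwaord/ → zuoruhlokiwaor.

zuoruhlokiwaor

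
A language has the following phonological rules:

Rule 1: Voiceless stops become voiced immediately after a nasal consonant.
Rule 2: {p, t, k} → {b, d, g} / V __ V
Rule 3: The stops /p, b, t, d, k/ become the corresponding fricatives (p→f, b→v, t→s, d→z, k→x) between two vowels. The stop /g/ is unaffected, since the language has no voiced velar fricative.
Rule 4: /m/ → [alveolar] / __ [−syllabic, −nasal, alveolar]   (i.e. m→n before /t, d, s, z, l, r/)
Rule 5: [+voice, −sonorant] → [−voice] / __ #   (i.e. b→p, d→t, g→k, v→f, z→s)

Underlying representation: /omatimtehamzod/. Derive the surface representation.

Rule 1 (post-nasal voicing): /t/ is a voiceless stop immediately after the nasal /m/, so it voices to [d]. /omatimtehamzod/ → omatimdehamzod.
Rule 2 (intervocalic voicing): /t/ is a voiceless stop between vowels /a/ and /i/, so it voices to [d]. /omatimdehamzod/ → omadimdehamzod.
Rule 3 (intervocalic spirantization): /d/ is a stop between vowels /a/ and /i/, so it spirantizes to the fricative [z]. /omadimdehamzod/ → omazimdehamzod.
Rule 4 (nasal place assimilation): /m/ precedes the alveolar consonant /d/, so it assimilates in place to [n]. /m/ precedes the alveolar consonant /z/, so it assimilates in place to [n]. /omazimdehamzod/ → omazindehanzod.
Rule 5 (final devoicing): /d/ is a voiced obstruent in word-final position, so it devoices to [t]. /omazindehanzod/ → omazindehanzot.

omazindehanzot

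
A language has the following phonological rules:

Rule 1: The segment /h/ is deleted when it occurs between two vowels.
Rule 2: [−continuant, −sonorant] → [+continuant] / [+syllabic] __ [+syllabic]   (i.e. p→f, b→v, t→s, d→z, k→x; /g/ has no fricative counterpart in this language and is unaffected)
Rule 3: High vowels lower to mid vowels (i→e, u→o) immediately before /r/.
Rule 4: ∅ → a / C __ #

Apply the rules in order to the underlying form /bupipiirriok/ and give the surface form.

Rule 1 (intervocalic h-deletion): no segment meets the environment; /bupipiirriok/ is unchanged.
Rule 2 (intervocalic spirantization): /p/ is a stop between vowels /u/ and /i/, so it spirantizes to the fricative [f]. /p/ is a stop between vowels /i/ and /i/, so it spirantizes to the fricative [f]. /bupipiirriok/ → bufifiirriok.
Rule 3 (pre-rhotic lowering): /i/ is a high vowel immediately before /r/, so it lowers to [e]. /bufifiirriok/ → bufifierriok.
Rule 4 (final a-epenthesis): the form ends in the consonant /k/, so [a] is inserted word-finally. /bufifierriok/ → bufifierrioka.

bufifierrioka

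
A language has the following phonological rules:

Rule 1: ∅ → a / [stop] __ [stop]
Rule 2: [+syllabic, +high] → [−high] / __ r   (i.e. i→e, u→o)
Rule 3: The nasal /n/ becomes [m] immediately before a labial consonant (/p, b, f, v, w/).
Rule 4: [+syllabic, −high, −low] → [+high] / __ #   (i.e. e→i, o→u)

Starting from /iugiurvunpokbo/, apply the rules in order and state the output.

iugiorvumpokabu

Rule 1 (stop-cluster a-epenthesis): /k/ and /b/ form a stop–stop cluster, so [a] is inserted between them. /iugiurvunpokbo/ → iugiurvunpokabo.
Rule 2 (pre-rhotic lowering): /u/ is a high vowel immediately before /r/, so it lowers to [o]. /iugiurvunpokabo/ → iugiorvunpokabo.
Rule 3 (nasal place assimilation): /n/ precedes the labial consonant /p/, so it assimilates in place to [m]. /iugiorvunpokabo/ → iugiorvumpokabo.
Rule 4 (final vowel raising): /o/ is a mid vowel in word-final position, so it raises to [u]. /iugiorvumpokabo/ → iugiorvumpokabu.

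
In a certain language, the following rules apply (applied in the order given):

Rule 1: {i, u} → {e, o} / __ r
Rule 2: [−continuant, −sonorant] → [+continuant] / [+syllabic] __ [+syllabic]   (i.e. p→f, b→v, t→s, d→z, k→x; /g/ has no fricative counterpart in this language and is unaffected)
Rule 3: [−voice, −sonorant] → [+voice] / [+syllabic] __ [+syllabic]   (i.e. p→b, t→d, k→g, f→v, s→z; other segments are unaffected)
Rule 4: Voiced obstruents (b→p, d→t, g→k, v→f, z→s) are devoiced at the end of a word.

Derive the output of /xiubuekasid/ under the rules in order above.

xiuvuexazit

Rule 1 (pre-rhotic lowering): no segment meets the environment; /xiubuekasid/ is unchanged.
Rule 2 (intervocalic spirantization): /b/ is a stop between vowels /u/ and /u/, so it spirantizes to the fricative [v]. /k/ is a stop between vowels /e/ and /a/, so it spirantizes to the fricative [x]. /xiubuekasid/ → xiuvuexasid.
Rule 3 (intervocalic voicing): /s/ is a voiceless obstruent between vowels /a/ and /i/, so it voices to [z]. /xiuvuexasid/ → xiuvuexazid.
Rule 4 (final devoicing): /d/ is a voiced obstruent in word-final position, so it devoices to [t]. /xiuvuexazid/ → xiuvuexazit.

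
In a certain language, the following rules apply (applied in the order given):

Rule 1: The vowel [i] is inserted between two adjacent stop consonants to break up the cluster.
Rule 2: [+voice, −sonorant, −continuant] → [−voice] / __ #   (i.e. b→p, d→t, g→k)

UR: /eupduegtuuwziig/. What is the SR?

Rule 1 (stop-cluster i-epenthesis): /p/ and /d/ form a stop–stop cluster, so [i] is inserted between them. /g/ and /t/ form a stop–stop cluster, so [i] is inserted between them. /eupduegtuuwziig/ → eupiduegituuwziig.
Rule 2 (final devoicing): /g/ is a voiced stop in word-final position, so it devoices to [k]. /eupiduegituuwziig/ → eupiduegituuwziik.

eupiduegituuwziik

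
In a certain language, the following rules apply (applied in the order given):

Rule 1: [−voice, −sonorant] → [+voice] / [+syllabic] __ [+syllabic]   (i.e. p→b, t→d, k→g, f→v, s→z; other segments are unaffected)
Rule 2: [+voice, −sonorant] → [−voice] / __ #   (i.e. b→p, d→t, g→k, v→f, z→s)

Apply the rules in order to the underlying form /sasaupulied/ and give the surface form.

sazaubuliet

Rule 1 (intervocalic voicing): /s/ is a voiceless obstruent between vowels /a/ and /a/, so it voices to [z]. /p/ is a voiceless obstruent between vowels /u/ and /u/, so it voices to [b]. /sasaupulied/ → sazaubulied.
Rule 2 (final devoicing): /d/ is a voiced obstruent in word-final position, so it devoices to [t]. /sazaubulied/ → sazaubuliet.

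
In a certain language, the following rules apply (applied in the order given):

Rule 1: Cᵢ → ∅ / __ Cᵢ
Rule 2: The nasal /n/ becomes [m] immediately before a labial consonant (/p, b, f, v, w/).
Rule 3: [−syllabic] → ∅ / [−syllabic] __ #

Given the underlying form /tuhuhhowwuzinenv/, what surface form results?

Rule 1 (degemination): /hh/ is a geminate; the first /h/ deletes. /ww/ is a geminate; the first /w/ deletes. /tuhuhhowwuzinenv/ → tuhuhowuzinenv.
Rule 2 (nasal place assimilation): /n/ precedes the labial consonant /v/, so it assimilates in place to [m]. /tuhuhowuzinenv/ → tuhuhowuzinemv.
Rule 3 (final cluster simplification): /v/ is the second consonant of a word-final cluster /mv/, so it deletes. /tuhuhowuzinemv/ → tuhuhowuzinem.

tuhuhowuzinem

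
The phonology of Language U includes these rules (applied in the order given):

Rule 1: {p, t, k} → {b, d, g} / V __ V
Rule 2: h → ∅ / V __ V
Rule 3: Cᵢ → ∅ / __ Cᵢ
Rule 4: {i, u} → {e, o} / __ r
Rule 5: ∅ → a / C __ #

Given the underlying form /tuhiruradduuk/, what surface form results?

tueroraduuka

Rule 1 (intervocalic voicing): no segment meets the environment; /tuhiruradduuk/ is unchanged.
Rule 2 (intervocalic h-deletion): /h/ occurs between vowels /u/ and /i/, so it deletes. /tuhiruradduuk/ → tuiruradduuk.
Rule 3 (degemination): /dd/ is a geminate; the first /d/ deletes. /tuiruradduuk/ → tuiruraduuk.
Rule 4 (pre-rhotic lowering): /i/ is a high vowel immediately before /r/, so it lowers to [e]. /u/ is a high vowel immediately before /r/, so it lowers to [o]. /tuiruraduuk/ → tueroraduuk.
Rule 5 (final a-epenthesis): the form ends in the consonant /k/, so [a] is inserted word-finally. /tueroraduuk/ → tueroraduuka.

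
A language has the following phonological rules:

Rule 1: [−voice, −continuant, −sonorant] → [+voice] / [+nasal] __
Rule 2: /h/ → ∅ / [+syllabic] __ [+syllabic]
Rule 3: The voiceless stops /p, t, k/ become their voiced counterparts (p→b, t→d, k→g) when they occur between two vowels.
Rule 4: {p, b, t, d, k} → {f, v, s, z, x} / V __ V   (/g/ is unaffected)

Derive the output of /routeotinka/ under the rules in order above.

rouzeozinga

Rule 1 (post-nasal voicing): /k/ is a voiceless stop immediately after the nasal /n/, so it voices to [g]. /routeotinka/ → routeotinga.
Rule 2 (intervocalic h-deletion): no segment meets the environment; /routeotinga/ is unchanged.
Rule 3 (intervocalic voicing): /t/ is a voiceless stop between vowels /u/ and /e/, so it voices to [d]. /t/ is a voiceless stop between vowels /o/ and /i/, so it voices to [d]. /routeotinga/ → roudeodinga.
Rule 4 (intervocalic spirantization): /d/ is a stop between vowels /u/ and /e/, so it spirantizes to the fricative [z]. /d/ is a stop between vowels /o/ and /i/, so it spirantizes to the fricative [z]. /roudeodinga/ → rouzeozinga.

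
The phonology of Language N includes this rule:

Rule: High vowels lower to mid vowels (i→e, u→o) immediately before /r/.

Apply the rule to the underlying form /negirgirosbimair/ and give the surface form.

negergerosbimaer

Scanning /negirgirosbimair/: /i/ is a high vowel immediately before /r/, so it lowers to [e]; /i/ is a high vowel immediately before /r/, so it lowers to [e]; /i/ at position 12 is not in the conditioning environment; /i/ is a high vowel immediately before /r/, so it lowers to [e].
Result: [negergerosbimaer].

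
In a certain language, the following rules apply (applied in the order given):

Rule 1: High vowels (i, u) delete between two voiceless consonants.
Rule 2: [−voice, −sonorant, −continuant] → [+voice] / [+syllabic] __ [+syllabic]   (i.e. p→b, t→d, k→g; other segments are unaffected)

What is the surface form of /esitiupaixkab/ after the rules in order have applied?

Rule 1 (high vowel syncope): /i/ is a high vowel flanked by voiceless consonants /s/ and /t/, so it deletes. /esitiupaixkab/ → estiupaixkab.
Rule 2 (intervocalic voicing): /p/ is a voiceless stop between vowels /u/ and /a/, so it voices to [b]. /estiupaixkab/ → estiubaixkab.

estiubaixkab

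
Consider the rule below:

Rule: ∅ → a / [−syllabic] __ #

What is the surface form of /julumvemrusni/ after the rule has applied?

No segment of /julumvemrusni/ meets the structural description of the rule, so the form surfaces unchanged.

julumvemrusni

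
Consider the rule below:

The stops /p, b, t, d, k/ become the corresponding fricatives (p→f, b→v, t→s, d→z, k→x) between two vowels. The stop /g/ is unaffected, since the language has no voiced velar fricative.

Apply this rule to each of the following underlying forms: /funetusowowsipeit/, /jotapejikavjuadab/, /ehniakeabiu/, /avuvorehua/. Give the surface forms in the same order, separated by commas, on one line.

/funetusowowsipeit/: /t/ is a stop between vowels /e/ and /u/, so it spirantizes to the fricative [s]. /p/ is a stop between vowels /i/ and /e/, so it spirantizes to the fricative [f]. → [funesusowowsifeit].
/jotapejikavjuadab/: /t/ is a stop between vowels /o/ and /a/, so it spirantizes to the fricative [s]. /p/ is a stop between vowels /a/ and /e/, so it spirantizes to the fricative [f]. /k/ is a stop between vowels /i/ and /a/, so it spirantizes to the fricative [x]. /d/ is a stop between vowels /a/ and /a/, so it spirantizes to the fricative [z]. → [josafejixavjuazab].
/ehniakeabiu/: /k/ is a stop between vowels /a/ and /e/, so it spirantizes to the fricative [x]. /b/ is a stop between vowels /a/ and /i/, so it spirantizes to the fricative [v]. → [ehniaxeaviu].
/avuvorehua/: the rule's environment is not met; surfaces unchanged as [avuvorehua].

funesusowowsifeit, josafejixavjuazab, ehniaxeaviu, avuvorehua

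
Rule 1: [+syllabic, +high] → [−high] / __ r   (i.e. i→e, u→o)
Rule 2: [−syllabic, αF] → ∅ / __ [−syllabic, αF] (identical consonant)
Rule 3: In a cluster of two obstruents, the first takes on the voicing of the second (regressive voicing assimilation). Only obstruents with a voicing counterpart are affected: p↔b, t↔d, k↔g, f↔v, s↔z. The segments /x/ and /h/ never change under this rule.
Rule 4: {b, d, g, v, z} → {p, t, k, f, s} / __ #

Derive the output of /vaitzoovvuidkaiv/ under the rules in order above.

Rule 1 (pre-rhotic lowering): no segment meets the environment; /vaitzoovvuidkaiv/ is unchanged.
Rule 2 (degemination): /vv/ is a geminate; the first /v/ deletes. /vaitzoovvuidkaiv/ → vaitzoovuidkaiv.
Rule 3 (regressive voicing assimilation): /t/ precedes the voiced obstruent /z/, so it voices to [d] by assimilation. /d/ precedes the voiceless obstruent /k/, so it devoices to [t] by assimilation. /vaitzoovuidkaiv/ → vaidzoovuitkaiv.
Rule 4 (final devoicing): /v/ is a voiced obstruent in word-final position, so it devoices to [f]. /vaidzoovuitkaiv/ → vaidzoovuitkaif.

vaidzoovuitkaif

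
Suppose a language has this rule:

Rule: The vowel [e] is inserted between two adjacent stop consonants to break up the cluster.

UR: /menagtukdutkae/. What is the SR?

/g/ and /t/ form a stop–stop cluster, so [e] is inserted between them.
/k/ and /d/ form a stop–stop cluster, so [e] is inserted between them.
/t/ and /k/ form a stop–stop cluster, so [e] is inserted between them.
Surface form: [menagetukedutekae].

menagetukedutekae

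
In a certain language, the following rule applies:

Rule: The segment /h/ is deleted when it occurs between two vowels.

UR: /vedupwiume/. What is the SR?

vedupwiume

No segment of /vedupwiume/ meets the structural description of the rule, so the form surfaces unchanged.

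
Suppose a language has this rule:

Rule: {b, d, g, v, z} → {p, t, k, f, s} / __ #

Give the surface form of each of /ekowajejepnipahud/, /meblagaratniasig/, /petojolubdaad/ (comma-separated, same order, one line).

/ekowajejepnipahud/: /d/ is a voiced obstruent in word-final position, so it devoices to [t]. → [ekowajejepnipahut].
/meblagaratniasig/: /g/ is a voiced obstruent in word-final position, so it devoices to [k]. → [meblagaratniasik].
/petojolubdaad/: /d/ is a voiced obstruent in word-final position, so it devoices to [t]. → [petojolubdaat].

ekowajejepnipahut, meblagaratniasik, petojolubdaat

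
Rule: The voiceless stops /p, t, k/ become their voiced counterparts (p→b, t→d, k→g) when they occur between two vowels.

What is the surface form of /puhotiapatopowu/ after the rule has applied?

puhodiabadobowu

/t/ is a voiceless stop between vowels /o/ and /i/, so it voices to [d].
/p/ is a voiceless stop between vowels /a/ and /a/, so it voices to [b].
/t/ is a voiceless stop between vowels /a/ and /o/, so it voices to [d].
/p/ is a voiceless stop between vowels /o/ and /o/, so it voices to [b].
Surface form: [puhodiabadobowu].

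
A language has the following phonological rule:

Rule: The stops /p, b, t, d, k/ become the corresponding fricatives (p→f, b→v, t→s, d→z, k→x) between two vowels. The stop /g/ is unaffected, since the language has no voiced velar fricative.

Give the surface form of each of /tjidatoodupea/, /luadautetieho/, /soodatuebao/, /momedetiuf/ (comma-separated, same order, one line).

tjizasoozufea, luazausesieho, soozasuevao, momezesiuf

/tjidatoodupea/: /d/ is a stop between vowels /i/ and /a/, so it spirantizes to the fricative [z]. /t/ is a stop between vowels /a/ and /o/, so it spirantizes to the fricative [s]. /d/ is a stop between vowels /o/ and /u/, so it spirantizes to the fricative [z]. /p/ is a stop between vowels /u/ and /e/, so it spirantizes to the fricative [f]. → [tjizasoozufea].
/luadautetieho/: /d/ is a stop between vowels /a/ and /a/, so it spirantizes to the fricative [z]. /t/ is a stop between vowels /u/ and /e/, so it spirantizes to the fricative [s]. /t/ is a stop between vowels /e/ and /i/, so it spirantizes to the fricative [s]. → [luazausesieho].
/soodatuebao/: /d/ is a stop between vowels /o/ and /a/, so it spirantizes to the fricative [z]. /t/ is a stop between vowels /a/ and /u/, so it spirantizes to the fricative [s]. /b/ is a stop between vowels /e/ and /a/, so it spirantizes to the fricative [v]. → [soozasuevao].
/momedetiuf/: /d/ is a stop between vowels /e/ and /e/, so it spirantizes to the fricative [z]. /t/ is a stop between vowels /e/ and /i/, so it spirantizes to the fricative [s]. → [momezesiuf].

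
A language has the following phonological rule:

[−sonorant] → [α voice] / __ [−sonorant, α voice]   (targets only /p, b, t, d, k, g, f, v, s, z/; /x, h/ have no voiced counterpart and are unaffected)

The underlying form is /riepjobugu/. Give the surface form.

riepjobugu

No segment of /riepjobugu/ meets the structural description of the rule, so the form surfaces unchanged.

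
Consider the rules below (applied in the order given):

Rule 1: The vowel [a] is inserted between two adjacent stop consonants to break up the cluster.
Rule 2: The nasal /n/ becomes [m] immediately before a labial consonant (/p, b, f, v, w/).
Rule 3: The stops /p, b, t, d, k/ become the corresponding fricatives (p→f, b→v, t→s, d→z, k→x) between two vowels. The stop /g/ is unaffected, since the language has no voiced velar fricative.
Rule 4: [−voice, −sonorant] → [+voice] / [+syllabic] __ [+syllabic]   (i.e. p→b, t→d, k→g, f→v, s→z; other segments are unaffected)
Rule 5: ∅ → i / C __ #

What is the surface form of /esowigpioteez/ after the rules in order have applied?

ezowigaviozeezi

Rule 1 (stop-cluster a-epenthesis): /g/ and /p/ form a stop–stop cluster, so [a] is inserted between them. /esowigpioteez/ → esowigapioteez.
Rule 2 (nasal place assimilation): no segment meets the environment; /esowigapioteez/ is unchanged.
Rule 3 (intervocalic spirantization): /p/ is a stop between vowels /a/ and /i/, so it spirantizes to the fricative [f]. /t/ is a stop between vowels /o/ and /e/, so it spirantizes to the fricative [s]. /esowigapioteez/ → esowigafioseez.
Rule 4 (intervocalic voicing): /s/ is a voiceless obstruent between vowels /e/ and /o/, so it voices to [z]. /f/ is a voiceless obstruent between vowels /a/ and /i/, so it voices to [v]. /s/ is a voiceless obstruent between vowels /o/ and /e/, so it voices to [z]. /esowigafioseez/ → ezowigaviozeez.
Rule 5 (final i-epenthesis): the form ends in the consonant /z/, so [i] is inserted word-finally. /ezowigaviozeez/ → ezowigaviozeezi.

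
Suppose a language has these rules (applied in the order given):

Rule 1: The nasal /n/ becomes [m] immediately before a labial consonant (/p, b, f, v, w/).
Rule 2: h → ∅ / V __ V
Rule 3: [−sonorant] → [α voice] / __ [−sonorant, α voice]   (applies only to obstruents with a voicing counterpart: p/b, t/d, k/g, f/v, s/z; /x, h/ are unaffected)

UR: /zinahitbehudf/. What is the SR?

zinaidbeutf

Rule 1 (nasal place assimilation): no segment meets the environment; /zinahitbehudf/ is unchanged.
Rule 2 (intervocalic h-deletion): /h/ occurs between vowels /a/ and /i/, so it deletes. /h/ occurs between vowels /e/ and /u/, so it deletes. /zinahitbehudf/ → zinaitbeudf.
Rule 3 (regressive voicing assimilation): /t/ precedes the voiced obstruent /b/, so it voices to [d] by assimilation. /d/ precedes the voiceless obstruent /f/, so it devoices to [t] by assimilation. /zinaitbeudf/ → zinaidbeutf.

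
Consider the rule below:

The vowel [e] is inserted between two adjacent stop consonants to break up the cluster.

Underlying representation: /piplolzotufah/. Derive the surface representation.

piplolzotufah

No segment of /piplolzotufah/ meets the structural description of the rule, so the form surfaces unchanged.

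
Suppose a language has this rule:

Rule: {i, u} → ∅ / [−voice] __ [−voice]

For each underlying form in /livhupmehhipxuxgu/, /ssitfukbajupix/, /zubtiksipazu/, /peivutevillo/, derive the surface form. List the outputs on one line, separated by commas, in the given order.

livhpmehhpxxgu, sstfkbajupx, zubtkspazu, peivutevillo

/livhupmehhipxuxgu/: /u/ is a high vowel flanked by voiceless consonants /h/ and /p/, so it deletes. /i/ is a high vowel flanked by voiceless consonants /h/ and /p/, so it deletes. /u/ is a high vowel flanked by voiceless consonants /x/ and /x/, so it deletes. → [livhpmehhpxxgu].
/ssitfukbajupix/: /i/ is a high vowel flanked by voiceless consonants /s/ and /t/, so it deletes. /u/ is a high vowel flanked by voiceless consonants /f/ and /k/, so it deletes. /i/ is a high vowel flanked by voiceless consonants /p/ and /x/, so it deletes. → [sstfkbajupx].
/zubtiksipazu/: /i/ is a high vowel flanked by voiceless consonants /t/ and /k/, so it deletes. /i/ is a high vowel flanked by voiceless consonants /s/ and /p/, so it deletes. → [zubtkspazu].
/peivutevillo/: the rule's environment is not met; surfaces unchanged as [peivutevillo].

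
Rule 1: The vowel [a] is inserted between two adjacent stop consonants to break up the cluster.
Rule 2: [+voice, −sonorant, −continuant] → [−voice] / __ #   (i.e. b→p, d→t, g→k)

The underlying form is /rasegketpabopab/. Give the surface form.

Rule 1 (stop-cluster a-epenthesis): /g/ and /k/ form a stop–stop cluster, so [a] is inserted between them. /t/ and /p/ form a stop–stop cluster, so [a] is inserted between them. /rasegketpabopab/ → rasegaketapabopab.
Rule 2 (final devoicing): /b/ is a voiced stop in word-final position, so it devoices to [p]. /rasegaketapabopab/ → rasegaketapabopap.

rasegaketapabopap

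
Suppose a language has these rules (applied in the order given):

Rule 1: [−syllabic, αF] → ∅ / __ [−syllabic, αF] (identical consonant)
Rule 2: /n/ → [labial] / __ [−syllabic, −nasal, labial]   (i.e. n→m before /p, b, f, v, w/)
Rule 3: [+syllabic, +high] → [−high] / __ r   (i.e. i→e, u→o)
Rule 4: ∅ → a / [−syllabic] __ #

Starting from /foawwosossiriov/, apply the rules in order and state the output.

foawososeriova

Rule 1 (degemination): /ww/ is a geminate; the first /w/ deletes. /ss/ is a geminate; the first /s/ deletes. /foawwosossiriov/ → foawososiriov.
Rule 2 (nasal place assimilation): no segment meets the environment; /foawososiriov/ is unchanged.
Rule 3 (pre-rhotic lowering): /i/ is a high vowel immediately before /r/, so it lowers to [e]. /foawososiriov/ → foawososeriov.
Rule 4 (final a-epenthesis): the form ends in the consonant /v/, so [a] is inserted word-finally. /foawososeriov/ → foawososeriova.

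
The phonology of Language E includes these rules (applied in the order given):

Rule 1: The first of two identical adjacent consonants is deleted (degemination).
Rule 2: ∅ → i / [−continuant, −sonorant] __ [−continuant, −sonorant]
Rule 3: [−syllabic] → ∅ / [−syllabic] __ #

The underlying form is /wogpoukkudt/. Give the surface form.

wogipoukudit

Rule 1 (degemination): /kk/ is a geminate; the first /k/ deletes. /wogpoukkudt/ → wogpoukudt.
Rule 2 (stop-cluster i-epenthesis): /g/ and /p/ form a stop–stop cluster, so [i] is inserted between them. /d/ and /t/ form a stop–stop cluster, so [i] is inserted between them. /wogpoukudt/ → wogipoukudit.
Rule 3 (final cluster simplification): no segment meets the environment; /wogipoukudit/ is unchanged.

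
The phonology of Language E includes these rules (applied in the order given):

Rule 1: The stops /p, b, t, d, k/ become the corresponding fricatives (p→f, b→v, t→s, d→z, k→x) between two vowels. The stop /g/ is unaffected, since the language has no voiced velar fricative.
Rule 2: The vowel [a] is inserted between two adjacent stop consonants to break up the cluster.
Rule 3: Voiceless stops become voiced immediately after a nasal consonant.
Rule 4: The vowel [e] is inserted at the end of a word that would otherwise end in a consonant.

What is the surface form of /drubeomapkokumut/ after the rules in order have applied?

druveomapakoxumute

Rule 1 (intervocalic spirantization): /b/ is a stop between vowels /u/ and /e/, so it spirantizes to the fricative [v]. /k/ is a stop between vowels /o/ and /u/, so it spirantizes to the fricative [x]. /drubeomapkokumut/ → druveomapkoxumut.
Rule 2 (stop-cluster a-epenthesis): /p/ and /k/ form a stop–stop cluster, so [a] is inserted between them. /druveomapkoxumut/ → druveomapakoxumut.
Rule 3 (post-nasal voicing): no segment meets the environment; /druveomapakoxumut/ is unchanged.
Rule 4 (final e-epenthesis): the form ends in the consonant /t/, so [e] is inserted word-finally. /druveomapakoxumut/ → druveomapakoxumute.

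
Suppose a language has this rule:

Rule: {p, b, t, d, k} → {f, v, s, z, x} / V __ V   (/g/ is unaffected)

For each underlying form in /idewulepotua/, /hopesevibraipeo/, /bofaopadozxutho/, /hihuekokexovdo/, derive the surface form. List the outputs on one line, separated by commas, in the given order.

/idewulepotua/: /d/ is a stop between vowels /i/ and /e/, so it spirantizes to the fricative [z]. /p/ is a stop between vowels /e/ and /o/, so it spirantizes to the fricative [f]. /t/ is a stop between vowels /o/ and /u/, so it spirantizes to the fricative [s]. → [izewulefosua].
/hopesevibraipeo/: /p/ is a stop between vowels /o/ and /e/, so it spirantizes to the fricative [f]. /p/ is a stop between vowels /i/ and /e/, so it spirantizes to the fricative [f]. → [hofesevibraifeo].
/bofaopadozxutho/: /p/ is a stop between vowels /o/ and /a/, so it spirantizes to the fricative [f]. /d/ is a stop between vowels /a/ and /o/, so it spirantizes to the fricative [z]. → [bofaofazozxutho].
/hihuekokexovdo/: /k/ is a stop between vowels /e/ and /o/, so it spirantizes to the fricative [x]. /k/ is a stop between vowels /o/ and /e/, so it spirantizes to the fricative [x]. → [hihuexoxexovdo].

izewulefosua, hofesevibraifeo, bofaofazozxutho, hihuexoxexovdo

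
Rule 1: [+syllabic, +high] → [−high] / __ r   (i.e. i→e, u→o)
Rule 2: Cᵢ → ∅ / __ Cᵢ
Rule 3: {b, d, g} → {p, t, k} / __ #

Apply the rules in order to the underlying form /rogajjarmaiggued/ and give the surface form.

rogajarmaiguet

Rule 1 (pre-rhotic lowering): no segment meets the environment; /rogajjarmaiggued/ is unchanged.
Rule 2 (degemination): /jj/ is a geminate; the first /j/ deletes. /gg/ is a geminate; the first /g/ deletes. /rogajjarmaiggued/ → rogajarmaigued.
Rule 3 (final devoicing): /d/ is a voiced stop in word-final position, so it devoices to [t]. /rogajarmaigued/ → rogajarmaiguet.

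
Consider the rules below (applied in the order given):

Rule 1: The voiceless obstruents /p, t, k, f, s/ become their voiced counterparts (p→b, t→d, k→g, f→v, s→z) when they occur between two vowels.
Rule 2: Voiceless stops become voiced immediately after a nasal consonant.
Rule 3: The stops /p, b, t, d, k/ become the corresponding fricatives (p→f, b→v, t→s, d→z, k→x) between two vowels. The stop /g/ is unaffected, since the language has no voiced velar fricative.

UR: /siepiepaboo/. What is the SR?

sievievavoo

Rule 1 (intervocalic voicing): /p/ is a voiceless obstruent between vowels /e/ and /i/, so it voices to [b]. /p/ is a voiceless obstruent between vowels /e/ and /a/, so it voices to [b]. /siepiepaboo/ → siebiebaboo.
Rule 2 (post-nasal voicing): no segment meets the environment; /siebiebaboo/ is unchanged.
Rule 3 (intervocalic spirantization): /b/ is a stop between vowels /e/ and /i/, so it spirantizes to the fricative [v]. /b/ is a stop between vowels /e/ and /a/, so it spirantizes to the fricative [v]. /b/ is a stop between vowels /a/ and /o/, so it spirantizes to the fricative [v]. /siebiebaboo/ → sievievavoo.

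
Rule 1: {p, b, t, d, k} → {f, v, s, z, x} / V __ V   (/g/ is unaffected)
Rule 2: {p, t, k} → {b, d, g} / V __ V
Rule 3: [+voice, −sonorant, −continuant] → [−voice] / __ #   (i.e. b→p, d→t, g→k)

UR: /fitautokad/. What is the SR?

Rule 1 (intervocalic spirantization): /t/ is a stop between vowels /i/ and /a/, so it spirantizes to the fricative [s]. /t/ is a stop between vowels /u/ and /o/, so it spirantizes to the fricative [s]. /k/ is a stop between vowels /o/ and /a/, so it spirantizes to the fricative [x]. /fitautokad/ → fisausoxad.
Rule 2 (intervocalic voicing): no segment meets the environment; /fisausoxad/ is unchanged.
Rule 3 (final devoicing): /d/ is a voiced stop in word-final position, so it devoices to [t]. /fisausoxad/ → fisausoxat.

fisausoxat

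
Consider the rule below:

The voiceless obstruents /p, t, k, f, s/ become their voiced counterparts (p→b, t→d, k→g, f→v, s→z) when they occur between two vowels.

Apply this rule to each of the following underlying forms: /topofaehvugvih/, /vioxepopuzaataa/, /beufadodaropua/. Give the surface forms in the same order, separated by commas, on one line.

tobovaehvugvih, vioxebobuzaadaa, beuvadodarobua

/topofaehvugvih/: /p/ is a voiceless obstruent between vowels /o/ and /o/, so it voices to [b]. /f/ is a voiceless obstruent between vowels /o/ and /a/, so it voices to [v]. → [tobovaehvugvih].
/vioxepopuzaataa/: /p/ is a voiceless obstruent between vowels /e/ and /o/, so it voices to [b]. /p/ is a voiceless obstruent between vowels /o/ and /u/, so it voices to [b]. /t/ is a voiceless obstruent between vowels /a/ and /a/, so it voices to [d]. → [vioxebobuzaadaa].
/beufadodaropua/: /f/ is a voiceless obstruent between vowels /u/ and /a/, so it voices to [v]. /p/ is a voiceless obstruent between vowels /o/ and /u/, so it voices to [b]. → [beuvadodarobua].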